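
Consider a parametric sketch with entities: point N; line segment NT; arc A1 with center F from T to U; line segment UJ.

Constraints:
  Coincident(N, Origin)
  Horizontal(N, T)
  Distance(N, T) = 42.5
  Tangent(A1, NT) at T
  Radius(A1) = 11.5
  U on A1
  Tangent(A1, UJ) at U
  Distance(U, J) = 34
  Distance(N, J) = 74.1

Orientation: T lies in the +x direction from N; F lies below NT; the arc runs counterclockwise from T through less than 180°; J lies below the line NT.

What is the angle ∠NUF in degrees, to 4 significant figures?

100.7°

Checks: |FU| = 11.50 ✓; ∠(FU, UJ) = 90.00° ✓; |UJ| = 34.00 ✓; |NJ| = 74.10 ✓.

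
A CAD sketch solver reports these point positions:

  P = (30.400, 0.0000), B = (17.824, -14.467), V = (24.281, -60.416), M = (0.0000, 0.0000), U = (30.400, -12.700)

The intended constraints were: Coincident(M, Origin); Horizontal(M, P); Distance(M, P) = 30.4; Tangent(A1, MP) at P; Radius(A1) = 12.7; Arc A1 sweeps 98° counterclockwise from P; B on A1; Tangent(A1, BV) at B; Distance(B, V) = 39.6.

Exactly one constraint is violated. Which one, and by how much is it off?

Distance(B, V) = 39.6 — off by 6.80.

M = (0.00, 0.00) ✓; M.y = 0.00, P.y = 0.00 ✓; |MP| = 30.40 ✓; ∠(UP, PM) = 90.00° ✓; |UP| = 12.70 ✓; bearing(U→B) − bearing(U→P) = 98.00° ✓; |UB| = 12.70 ✓; ∠(UB, BV) = 90.00° ✓; |BV| = 46.40 ✗.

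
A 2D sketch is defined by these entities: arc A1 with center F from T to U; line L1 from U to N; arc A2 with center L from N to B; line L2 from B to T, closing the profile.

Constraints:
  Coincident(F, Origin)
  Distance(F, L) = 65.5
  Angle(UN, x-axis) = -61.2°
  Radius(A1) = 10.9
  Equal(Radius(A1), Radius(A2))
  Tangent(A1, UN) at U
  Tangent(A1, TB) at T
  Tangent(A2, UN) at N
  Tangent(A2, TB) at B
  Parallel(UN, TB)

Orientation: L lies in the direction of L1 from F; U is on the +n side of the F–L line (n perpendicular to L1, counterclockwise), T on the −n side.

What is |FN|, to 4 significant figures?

66.40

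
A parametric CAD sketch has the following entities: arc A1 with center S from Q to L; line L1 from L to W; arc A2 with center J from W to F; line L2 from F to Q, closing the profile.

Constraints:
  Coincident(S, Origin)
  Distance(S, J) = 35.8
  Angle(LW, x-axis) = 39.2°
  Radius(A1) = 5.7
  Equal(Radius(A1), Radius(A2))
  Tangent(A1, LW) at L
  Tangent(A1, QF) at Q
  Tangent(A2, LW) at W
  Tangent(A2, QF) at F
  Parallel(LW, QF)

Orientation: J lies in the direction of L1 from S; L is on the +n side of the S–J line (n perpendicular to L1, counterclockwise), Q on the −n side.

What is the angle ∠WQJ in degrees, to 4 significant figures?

8.617°

Tangency of A1 to both parallel lines with radius 5.7 puts L and Q at S ± 5.7·n: L = (-3.603, 4.417), Q = (3.603, -4.417). Equal radii place W and F the same way about J: W = J + 5.7·n = (24.14, 27.04), F = J − 5.7·n = (31.35, 18.21). Then cos ∠WQJ = QW·QJ / (|QW||QJ|), giving 8.617°.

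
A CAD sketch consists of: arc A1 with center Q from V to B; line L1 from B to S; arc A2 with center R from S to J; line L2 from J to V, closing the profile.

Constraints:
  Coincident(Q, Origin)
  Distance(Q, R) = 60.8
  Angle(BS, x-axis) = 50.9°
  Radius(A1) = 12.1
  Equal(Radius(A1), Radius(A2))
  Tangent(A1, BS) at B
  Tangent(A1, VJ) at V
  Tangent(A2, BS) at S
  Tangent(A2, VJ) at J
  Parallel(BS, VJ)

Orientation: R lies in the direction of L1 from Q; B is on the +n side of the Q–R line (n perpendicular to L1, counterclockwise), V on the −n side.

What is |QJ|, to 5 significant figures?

61.992

Tangency of A1 to both parallel lines with radius 12.1 puts B and V at Q ± 12.1·n: B = (-9.3902, 7.6312), V = (9.3902, -7.6312). Equal radii place S and J the same way about R: S = R + 12.1·n = (28.955, 54.815), J = R − 12.1·n = (47.735, 39.552). Then |QJ| = |J − Q| = 61.992.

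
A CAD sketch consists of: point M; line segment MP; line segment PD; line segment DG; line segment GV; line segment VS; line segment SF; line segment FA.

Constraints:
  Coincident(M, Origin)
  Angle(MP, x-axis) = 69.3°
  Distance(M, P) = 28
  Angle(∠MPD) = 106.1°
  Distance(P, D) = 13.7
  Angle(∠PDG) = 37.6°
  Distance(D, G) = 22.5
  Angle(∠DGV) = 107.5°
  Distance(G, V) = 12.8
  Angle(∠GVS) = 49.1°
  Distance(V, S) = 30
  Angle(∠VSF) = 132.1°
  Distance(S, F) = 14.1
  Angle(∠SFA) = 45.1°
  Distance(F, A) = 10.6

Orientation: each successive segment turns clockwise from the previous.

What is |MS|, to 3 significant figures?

35.6

∠DGV = 107.5° gives GV at 140° from the x-axis; with |GV| = 12.8, V = (-5.19, 21.0). ∠GVS = 49.1° gives VS at 9.60° from the x-axis; with |VS| = 30.0, S = (24.4, 26.0). Then |MS| = |S − M| = 35.6.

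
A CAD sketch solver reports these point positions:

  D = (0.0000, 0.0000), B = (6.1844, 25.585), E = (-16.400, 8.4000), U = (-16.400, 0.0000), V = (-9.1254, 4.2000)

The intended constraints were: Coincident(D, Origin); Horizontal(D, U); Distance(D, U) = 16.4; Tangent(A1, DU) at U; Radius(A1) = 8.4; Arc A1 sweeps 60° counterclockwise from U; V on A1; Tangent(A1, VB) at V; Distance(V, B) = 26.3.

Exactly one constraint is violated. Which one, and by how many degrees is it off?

Tangent(A1, VB) at V — off by 5.60°.

D = (0.00, 0.00) ✓; D.y = 0.00, U.y = 0.00 ✓; |DU| = 16.40 ✓; ∠(EU, UD) = 90.00° ✓; |EU| = 8.400 ✓; bearing(E→V) − bearing(E→U) = 60.00° ✓; |EV| = 8.400 ✓; ∠(EV, VB) = 95.60° ✗; |VB| = 26.30 ✓.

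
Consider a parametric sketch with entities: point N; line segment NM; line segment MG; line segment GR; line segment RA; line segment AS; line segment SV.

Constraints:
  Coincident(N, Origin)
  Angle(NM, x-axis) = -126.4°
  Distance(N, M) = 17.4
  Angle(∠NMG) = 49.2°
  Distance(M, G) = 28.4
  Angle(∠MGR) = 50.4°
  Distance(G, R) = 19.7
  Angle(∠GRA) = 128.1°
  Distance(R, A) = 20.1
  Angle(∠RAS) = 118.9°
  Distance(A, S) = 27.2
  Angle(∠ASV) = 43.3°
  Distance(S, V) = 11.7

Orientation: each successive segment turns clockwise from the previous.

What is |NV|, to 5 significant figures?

25.410

N is at the origin; NM runs at -126.4° with length 17.4, so M = (-10.325, -14.005). ∠NMG = 49.2° gives MG at 102.80° from the x-axis; with |MG| = 28.4, G = (-16.617, 13.689). ∠MGR = 50.4° gives GR at -26.800° from the x-axis; with |GR| = 19.7, R = (0.96647, 4.8068). ∠GRA = 128.1° gives RA at -78.700° from the x-axis; with |RA| = 20.1, A = (4.9050, -14.904). ∠RAS = 118.9° gives AS at -139.80° from the x-axis; with |AS| = 27.2, S = (-15.870, -32.460). ∠ASV = 43.3° gives SV at 83.500° from the x-axis; with |SV| = 11.7, V = (-14.546, -20.835). Then |NV| = |V − N| = 25.410.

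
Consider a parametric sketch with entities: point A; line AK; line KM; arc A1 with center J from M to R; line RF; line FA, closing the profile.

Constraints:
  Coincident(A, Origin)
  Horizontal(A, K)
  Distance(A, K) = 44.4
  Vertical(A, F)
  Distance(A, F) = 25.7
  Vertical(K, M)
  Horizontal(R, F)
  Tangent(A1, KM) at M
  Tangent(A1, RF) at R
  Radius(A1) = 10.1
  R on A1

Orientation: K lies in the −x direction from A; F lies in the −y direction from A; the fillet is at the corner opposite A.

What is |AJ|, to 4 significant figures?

37.68

A and F share the same x with |AF| = 25.7 and F on the −y side, so F = (0.000, -25.70). The virtual corner opposite A is at (-44.40, -25.70). The tangent condition forces JM to be normal to KM and tangency of A1 to RF means the radius JR is perpendicular to RF, with radius 10.1, so the center J sits 10.1 in from both sides at J = (-34.30, -15.60). Then |AJ| = |J − A| = 37.68.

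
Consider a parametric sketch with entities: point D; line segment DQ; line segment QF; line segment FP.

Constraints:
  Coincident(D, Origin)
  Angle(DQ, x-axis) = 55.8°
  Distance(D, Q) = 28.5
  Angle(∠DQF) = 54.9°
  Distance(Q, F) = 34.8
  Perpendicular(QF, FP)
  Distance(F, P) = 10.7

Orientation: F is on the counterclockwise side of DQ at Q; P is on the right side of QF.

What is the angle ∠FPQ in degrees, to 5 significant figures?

72.909°

D is at the origin; DQ runs at 55.8° with length 28.5, so Q = 28.5·(cos 55.8°, sin 55.8°) = (16.019, 23.572). ∠DQF = 54.9°, so QF runs at 55.8° + (180° − 54.9°) = 180.90° from the x-axis; with |QF| = 34.8, F = Q + 34.8·(cos 180.90°, sin 180.90°) = (-18.776, 23.025). QF ⟂ FP; with |FP| = 10.7 on the right of QF, P = F + 10.7·(-0.015707, 0.99988) = (-18.944, 33.724). Then cos ∠FPQ = PF·PQ / (|PF||PQ|), giving 72.909°.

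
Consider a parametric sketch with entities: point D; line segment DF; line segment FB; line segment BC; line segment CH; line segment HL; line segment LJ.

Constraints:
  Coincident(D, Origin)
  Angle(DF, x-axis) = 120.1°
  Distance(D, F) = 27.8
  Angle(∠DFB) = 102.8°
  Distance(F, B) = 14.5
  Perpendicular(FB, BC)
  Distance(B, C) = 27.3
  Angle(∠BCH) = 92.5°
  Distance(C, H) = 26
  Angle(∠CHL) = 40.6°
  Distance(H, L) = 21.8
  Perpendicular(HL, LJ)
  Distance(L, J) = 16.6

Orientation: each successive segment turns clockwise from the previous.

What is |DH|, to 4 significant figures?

5.479

D is at the origin; DF runs at 120.1° with length 27.8, so F = (-13.94, 24.05). ∠DFB = 102.8° gives FB at 42.90° from the x-axis; with |FB| = 14.5, B = (-3.320, 33.92). The perpendicularity gives BC at right angles to FB, so BC runs at -47.10°; with |BC| = 27.3, C = (15.26, 13.92). ∠BCH = 92.5° gives CH at -134.6° from the x-axis; with |CH| = 26.0, H = (-2.992, -4.589). Then |DH| = |H − D| = 5.479.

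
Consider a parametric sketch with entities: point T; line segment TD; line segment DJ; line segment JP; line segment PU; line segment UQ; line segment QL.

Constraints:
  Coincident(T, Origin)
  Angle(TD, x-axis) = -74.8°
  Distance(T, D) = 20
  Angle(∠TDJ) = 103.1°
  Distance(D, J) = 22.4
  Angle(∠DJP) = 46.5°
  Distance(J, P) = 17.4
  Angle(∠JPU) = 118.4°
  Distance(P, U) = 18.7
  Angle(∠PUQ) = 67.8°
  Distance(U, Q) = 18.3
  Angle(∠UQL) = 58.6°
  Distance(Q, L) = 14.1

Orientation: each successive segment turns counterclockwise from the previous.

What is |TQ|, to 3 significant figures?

27.5

T is at the origin; TD runs at -74.8° with length 20.0, so D = (5.24, -19.3). ∠TDJ = 103.1° gives DJ at 2.10° from the x-axis; with |DJ| = 22.4, J = (27.6, -18.5). ∠DJP = 46.5° gives JP at 136° from the x-axis; with |JP| = 17.4, P = (15.2, -6.31). ∠JPU = 118.4° gives PU at -163° from the x-axis; with |PU| = 18.7, U = (-2.67, -11.8). ∠PUQ = 67.8° gives UQ at -50.6° from the x-axis; with |UQ| = 18.3, Q = (8.95, -26.0). Then |TQ| = |Q − T| = 27.5.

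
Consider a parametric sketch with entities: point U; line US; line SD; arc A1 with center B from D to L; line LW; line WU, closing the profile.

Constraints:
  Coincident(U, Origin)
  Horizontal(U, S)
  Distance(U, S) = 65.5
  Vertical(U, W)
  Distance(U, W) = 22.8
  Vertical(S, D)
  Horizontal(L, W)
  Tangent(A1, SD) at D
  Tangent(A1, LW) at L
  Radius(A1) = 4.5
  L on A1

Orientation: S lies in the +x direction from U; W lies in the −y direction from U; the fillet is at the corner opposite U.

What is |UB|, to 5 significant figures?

63.686

U is at the origin; US is horizontal with |US| = 65.5 and S on the +x side, so S = (65.500, 0.0000). UW is vertical with |UW| = 22.8 and W on the −y side, so W = (0.0000, -22.800). The virtual corner opposite U is at (65.500, -22.800). The tangent condition forces BD to be normal to SD and tangency of A1 to LW means the radius BL is perpendicular to LW, with radius 4.5, so the center B sits 4.5 in from both sides at B = (61.000, -18.300). Then |UB| = |B − U| = 63.686.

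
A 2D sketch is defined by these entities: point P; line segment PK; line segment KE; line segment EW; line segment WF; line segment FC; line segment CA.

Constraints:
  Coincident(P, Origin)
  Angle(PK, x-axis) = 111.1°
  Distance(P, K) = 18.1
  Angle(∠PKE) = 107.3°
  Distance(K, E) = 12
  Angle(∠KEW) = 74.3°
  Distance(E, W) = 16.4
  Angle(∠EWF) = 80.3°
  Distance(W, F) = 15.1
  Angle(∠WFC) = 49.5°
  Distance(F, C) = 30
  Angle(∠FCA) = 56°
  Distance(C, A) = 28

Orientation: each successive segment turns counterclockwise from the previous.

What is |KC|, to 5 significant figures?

21.509

P is at the origin; PK runs at 111.1° with length 18.1, so K = (-6.5159, 16.886). ∠PKE = 107.3° gives KE at -176.20° from the x-axis; with |KE| = 12.0, E = (-18.490, 16.091). ∠KEW = 74.3° gives EW at -70.500° from the x-axis; with |EW| = 16.4, W = (-13.015, 0.63185). ∠EWF = 80.3° gives WF at 29.200° from the x-axis; with |WF| = 15.1, F = (0.16600, 7.9985). ∠WFC = 49.5° gives FC at 159.70° from the x-axis; with |FC| = 30.0, C = (-27.971, 18.407). Then |KC| = |C − K| = 21.509.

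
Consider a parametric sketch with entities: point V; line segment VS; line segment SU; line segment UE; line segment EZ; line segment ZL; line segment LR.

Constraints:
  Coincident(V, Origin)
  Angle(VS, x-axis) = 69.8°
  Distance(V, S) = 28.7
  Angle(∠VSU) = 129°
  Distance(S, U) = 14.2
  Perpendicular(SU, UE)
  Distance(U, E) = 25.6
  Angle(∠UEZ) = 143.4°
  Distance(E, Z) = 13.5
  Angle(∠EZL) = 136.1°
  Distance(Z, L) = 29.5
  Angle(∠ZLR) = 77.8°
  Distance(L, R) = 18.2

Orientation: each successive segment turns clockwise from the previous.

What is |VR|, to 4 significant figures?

4.109

V is at the origin; VS runs at 69.8° with length 28.7, so S = (9.910, 26.93). ∠VSU = 129.0° gives SU at 18.80° from the x-axis; with |SU| = 14.2, U = (23.35, 31.51). The perpendicularity gives UE at right angles to SU, so UE runs at -71.20°; with |UE| = 25.6, E = (31.60, 7.277). ∠UEZ = 143.4° gives EZ at -107.8° from the x-axis; with |EZ| = 13.5, Z = (27.48, -5.577). ∠EZL = 136.1° gives ZL at -151.7° from the x-axis; with |ZL| = 29.5, L = (1.502, -19.56). ∠ZLR = 77.8° gives LR at 106.1° from the x-axis; with |LR| = 18.2, R = (-3.546, -2.076). Then |VR| = |R − V| = 4.109.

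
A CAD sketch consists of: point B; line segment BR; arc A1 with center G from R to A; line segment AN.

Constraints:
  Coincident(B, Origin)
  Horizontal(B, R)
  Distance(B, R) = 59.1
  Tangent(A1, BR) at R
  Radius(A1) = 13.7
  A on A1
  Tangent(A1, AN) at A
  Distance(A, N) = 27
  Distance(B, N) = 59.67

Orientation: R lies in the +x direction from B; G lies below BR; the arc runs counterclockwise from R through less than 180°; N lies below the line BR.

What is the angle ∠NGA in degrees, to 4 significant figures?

63.10°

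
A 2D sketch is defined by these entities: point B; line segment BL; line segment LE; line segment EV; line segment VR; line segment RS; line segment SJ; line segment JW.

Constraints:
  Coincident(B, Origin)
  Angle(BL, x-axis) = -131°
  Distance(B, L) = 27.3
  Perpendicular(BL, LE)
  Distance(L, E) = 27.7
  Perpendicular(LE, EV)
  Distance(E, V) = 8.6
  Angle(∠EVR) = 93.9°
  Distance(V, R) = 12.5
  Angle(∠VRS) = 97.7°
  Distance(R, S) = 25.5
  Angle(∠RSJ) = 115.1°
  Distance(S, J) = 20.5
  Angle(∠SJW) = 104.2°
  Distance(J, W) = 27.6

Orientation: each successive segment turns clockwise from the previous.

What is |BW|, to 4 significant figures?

60.98

B is at the origin; BL runs at -131.0° with length 27.3, so L = (-17.91, -20.60). The perpendicularity gives LE at right angles to BL, so LE runs at 139.0°; with |LE| = 27.7, E = (-38.82, -2.431). LE is perpendicular to EV, so EV runs at 49.00°; with |EV| = 8.6, V = (-33.17, 4.060). ∠EVR = 93.9° gives VR at -37.10° from the x-axis; with |VR| = 12.5, R = (-23.20, -3.480). ∠VRS = 97.7° gives RS at -119.4° from the x-axis; with |RS| = 25.5, S = (-35.72, -25.70). ∠RSJ = 115.1° gives SJ at 175.7° from the x-axis; with |SJ| = 20.5, J = (-56.16, -24.16). ∠SJW = 104.2° gives JW at 99.90° from the x-axis; with |JW| = 27.6, W = (-60.91, 3.030). Then |BW| = |W − B| = 60.98.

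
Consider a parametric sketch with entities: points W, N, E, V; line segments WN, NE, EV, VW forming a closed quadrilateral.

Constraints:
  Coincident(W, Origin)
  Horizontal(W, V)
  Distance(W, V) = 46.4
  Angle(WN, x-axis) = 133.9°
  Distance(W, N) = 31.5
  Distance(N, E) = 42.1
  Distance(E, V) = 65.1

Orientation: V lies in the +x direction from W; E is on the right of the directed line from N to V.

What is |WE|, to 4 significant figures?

24.74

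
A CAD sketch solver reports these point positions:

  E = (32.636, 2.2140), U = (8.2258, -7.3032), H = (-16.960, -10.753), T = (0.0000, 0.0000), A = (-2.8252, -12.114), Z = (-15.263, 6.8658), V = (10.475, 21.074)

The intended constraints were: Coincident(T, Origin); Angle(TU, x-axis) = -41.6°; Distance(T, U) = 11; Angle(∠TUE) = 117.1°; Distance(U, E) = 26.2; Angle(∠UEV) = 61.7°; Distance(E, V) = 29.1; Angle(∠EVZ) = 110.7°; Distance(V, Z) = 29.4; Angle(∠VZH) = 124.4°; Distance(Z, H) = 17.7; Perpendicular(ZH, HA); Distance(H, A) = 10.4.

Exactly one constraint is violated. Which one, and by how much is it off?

Distance(H, A) = 10.4 — off by 3.80.

T = (0.00, 0.00) ✓; TU at -41.60° ✓; |TU| = 11.00 ✓; ∠TUE = 117.1° ✓; |UE| = 26.20 ✓; ∠UEV = 61.70° ✓; |EV| = 29.10 ✓; ∠EVZ = 110.7° ✓; |VZ| = 29.40 ✓; ∠VZH = 124.4° ✓; |ZH| = 17.70 ✓; ∠(ZH, HA) = 90.00° ✓; |HA| = 14.20 ✗.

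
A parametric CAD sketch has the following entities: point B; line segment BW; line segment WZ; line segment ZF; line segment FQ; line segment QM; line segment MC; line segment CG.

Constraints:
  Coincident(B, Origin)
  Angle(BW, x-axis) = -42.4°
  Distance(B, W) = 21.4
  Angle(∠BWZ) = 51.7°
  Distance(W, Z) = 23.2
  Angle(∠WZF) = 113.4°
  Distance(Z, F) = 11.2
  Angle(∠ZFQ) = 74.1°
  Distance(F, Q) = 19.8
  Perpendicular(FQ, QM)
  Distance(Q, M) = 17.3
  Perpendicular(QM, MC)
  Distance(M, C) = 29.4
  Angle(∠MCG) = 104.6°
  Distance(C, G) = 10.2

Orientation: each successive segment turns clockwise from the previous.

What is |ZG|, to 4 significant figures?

15.60

B is at the origin; BW runs at -42.4° with length 21.4, so W = (15.80, -14.43). ∠BWZ = 51.7° gives WZ at -170.7° from the x-axis; with |WZ| = 23.2, Z = (-7.092, -18.18). ∠WZF = 113.4° gives ZF at 122.7° from the x-axis; with |ZF| = 11.2, F = (-13.14, -8.754). ∠ZFQ = 74.1° gives FQ at 16.80° from the x-axis; with |FQ| = 19.8, Q = (5.812, -3.032). The perpendicularity gives QM at right angles to FQ, so QM runs at -73.20°; with |QM| = 17.3, M = (10.81, -19.59). QM is perpendicular to MC, so MC runs at -163.2°; with |MC| = 29.4, C = (-17.33, -28.09). ∠MCG = 104.6° gives CG at 121.4° from the x-axis; with |CG| = 10.2, G = (-22.65, -19.38). Then |ZG| = |G − Z| = 15.60.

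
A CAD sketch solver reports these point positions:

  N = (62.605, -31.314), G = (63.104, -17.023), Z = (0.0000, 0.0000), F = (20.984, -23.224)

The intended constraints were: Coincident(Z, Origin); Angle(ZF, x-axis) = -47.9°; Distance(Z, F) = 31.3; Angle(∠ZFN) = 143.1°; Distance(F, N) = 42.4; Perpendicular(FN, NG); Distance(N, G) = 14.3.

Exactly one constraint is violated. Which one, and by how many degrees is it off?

Perpendicular(FN, NG) — off by 9.00°.

Z = (0.00, 0.00) ✓; ZF at -47.90° ✓; |ZF| = 31.30 ✓; ∠ZFN = 143.1° ✓; |FN| = 42.40 ✓; ∠(FN, NG) = 99.00° ✗; |NG| = 14.30 ✓.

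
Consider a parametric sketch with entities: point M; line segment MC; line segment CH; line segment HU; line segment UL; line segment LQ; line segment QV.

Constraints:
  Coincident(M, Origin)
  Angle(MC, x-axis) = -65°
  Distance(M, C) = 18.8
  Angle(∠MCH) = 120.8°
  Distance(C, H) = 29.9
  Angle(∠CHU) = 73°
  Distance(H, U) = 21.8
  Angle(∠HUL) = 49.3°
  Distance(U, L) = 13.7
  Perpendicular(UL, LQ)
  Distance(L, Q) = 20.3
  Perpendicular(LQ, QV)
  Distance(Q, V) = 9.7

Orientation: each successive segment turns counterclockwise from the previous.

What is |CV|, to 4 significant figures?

39.11

M is at the origin; MC runs at -65.0° with length 18.8, so C = (7.945, -17.04). ∠MCH = 120.8° gives CH at -5.800° from the x-axis; with |CH| = 29.9, H = (37.69, -20.06). ∠CHU = 73.0° gives HU at 101.2° from the x-axis; with |HU| = 21.8, U = (33.46, 1.325). ∠HUL = 49.3° gives UL at -128.1° from the x-axis; with |UL| = 13.7, L = (25.00, -9.456). UL is perpendicular to LQ, so LQ runs at -38.10°; with |LQ| = 20.3, Q = (40.98, -21.98). The perpendicularity gives QV at right angles to LQ, so QV runs at 51.90°; with |QV| = 9.7, V = (46.96, -14.35). Then |CV| = |V − C| = 39.11.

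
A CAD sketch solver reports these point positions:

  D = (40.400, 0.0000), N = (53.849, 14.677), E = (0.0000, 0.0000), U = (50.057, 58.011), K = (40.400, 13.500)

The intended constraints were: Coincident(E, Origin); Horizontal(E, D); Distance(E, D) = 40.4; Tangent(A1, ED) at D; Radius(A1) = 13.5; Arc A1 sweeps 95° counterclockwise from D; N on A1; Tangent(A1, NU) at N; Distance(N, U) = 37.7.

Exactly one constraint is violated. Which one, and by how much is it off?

Distance(N, U) = 37.7 — off by 5.80.

E = (0.00, 0.00) ✓; E.y = 0.00, D.y = 0.00 ✓; |ED| = 40.40 ✓; ∠(KD, DE) = 90.00° ✓; |KD| = 13.50 ✓; bearing(K→N) − bearing(K→D) = 95.00° ✓; |KN| = 13.50 ✓; ∠(KN, NU) = 90.00° ✓; |NU| = 43.50 ✗.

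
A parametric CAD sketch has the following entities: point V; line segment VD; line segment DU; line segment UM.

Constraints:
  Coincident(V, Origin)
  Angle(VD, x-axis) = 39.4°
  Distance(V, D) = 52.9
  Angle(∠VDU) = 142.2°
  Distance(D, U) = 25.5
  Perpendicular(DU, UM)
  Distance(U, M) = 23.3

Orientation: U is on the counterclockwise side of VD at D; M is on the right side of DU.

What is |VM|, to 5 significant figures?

87.374

V is at the origin; VD runs at 39.4° with length 52.9, so D = 52.9·(cos 39.4°, sin 39.4°) = (40.878, 33.577). ∠VDU = 142.2°, so DU runs at 39.4° + (180° − 142.2°) = 77.200° from the x-axis; with |DU| = 25.5, U = D + 25.5·(cos 77.200°, sin 77.200°) = (46.527, 58.444). DU is perpendicular to UM; with |UM| = 23.3 on the right of DU, M = U + 23.3·(0.97515, -0.22155) = (69.248, 53.281). Then |VM| = |M − V| = 87.374.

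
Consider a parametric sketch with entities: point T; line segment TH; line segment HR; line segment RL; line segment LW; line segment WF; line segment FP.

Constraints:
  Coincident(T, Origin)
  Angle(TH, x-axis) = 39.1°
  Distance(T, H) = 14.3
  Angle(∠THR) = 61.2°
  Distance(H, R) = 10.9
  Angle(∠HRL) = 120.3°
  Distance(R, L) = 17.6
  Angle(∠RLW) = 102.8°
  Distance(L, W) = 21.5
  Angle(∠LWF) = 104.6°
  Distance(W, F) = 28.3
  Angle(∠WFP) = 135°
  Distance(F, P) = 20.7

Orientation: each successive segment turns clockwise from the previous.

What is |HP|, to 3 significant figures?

25.0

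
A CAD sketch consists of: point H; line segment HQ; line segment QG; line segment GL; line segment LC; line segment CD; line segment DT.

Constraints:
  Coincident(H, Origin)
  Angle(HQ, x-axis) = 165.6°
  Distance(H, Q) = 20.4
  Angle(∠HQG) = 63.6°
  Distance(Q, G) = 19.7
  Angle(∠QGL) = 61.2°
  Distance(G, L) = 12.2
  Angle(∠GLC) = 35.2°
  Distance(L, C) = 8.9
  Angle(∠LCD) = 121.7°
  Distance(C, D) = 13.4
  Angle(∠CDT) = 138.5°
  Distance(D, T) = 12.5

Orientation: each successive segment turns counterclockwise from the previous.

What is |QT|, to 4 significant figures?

36.30

H is at the origin; HQ runs at 165.6° with length 20.4, so Q = (-19.76, 5.073). ∠HQG = 63.6° gives QG at -78.00° from the x-axis; with |QG| = 19.7, G = (-15.66, -14.20). ∠QGL = 61.2° gives GL at 40.80° from the x-axis; with |GL| = 12.2, L = (-6.428, -6.225). ∠GLC = 35.2° gives LC at -174.4° from the x-axis; with |LC| = 8.9, C = (-15.29, -7.093). ∠LCD = 121.7° gives CD at -116.1° from the x-axis; with |CD| = 13.4, D = (-21.18, -19.13). ∠CDT = 138.5° gives DT at -74.60° from the x-axis; with |DT| = 12.5, T = (-17.86, -31.18). Then |QT| = |T − Q| = 36.30.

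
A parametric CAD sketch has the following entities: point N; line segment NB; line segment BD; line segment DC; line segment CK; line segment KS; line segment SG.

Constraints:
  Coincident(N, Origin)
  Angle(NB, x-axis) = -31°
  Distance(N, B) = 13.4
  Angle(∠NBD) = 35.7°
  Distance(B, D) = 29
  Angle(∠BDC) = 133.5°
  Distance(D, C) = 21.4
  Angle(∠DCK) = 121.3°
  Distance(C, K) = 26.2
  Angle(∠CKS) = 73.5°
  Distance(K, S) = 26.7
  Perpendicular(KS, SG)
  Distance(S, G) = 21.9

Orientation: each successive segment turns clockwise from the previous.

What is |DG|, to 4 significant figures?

8.805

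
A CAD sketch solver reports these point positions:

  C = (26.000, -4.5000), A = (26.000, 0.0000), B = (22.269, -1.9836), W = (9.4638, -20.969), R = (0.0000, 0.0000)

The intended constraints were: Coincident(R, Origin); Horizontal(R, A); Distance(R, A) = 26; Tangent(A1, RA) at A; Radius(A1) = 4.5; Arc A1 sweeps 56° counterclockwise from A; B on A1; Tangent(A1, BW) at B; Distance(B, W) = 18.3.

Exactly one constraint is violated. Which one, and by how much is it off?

Distance(B, W) = 18.3 — off by 4.60.

R = (0.00, 0.00) ✓; R.y = 0.00, A.y = 0.00 ✓; |RA| = 26.00 ✓; ∠(CA, AR) = 90.00° ✓; |CA| = 4.500 ✓; bearing(C→B) − bearing(C→A) = 56.00° ✓; |CB| = 4.500 ✓; ∠(CB, BW) = 90.00° ✓; |BW| = 22.90 ✗.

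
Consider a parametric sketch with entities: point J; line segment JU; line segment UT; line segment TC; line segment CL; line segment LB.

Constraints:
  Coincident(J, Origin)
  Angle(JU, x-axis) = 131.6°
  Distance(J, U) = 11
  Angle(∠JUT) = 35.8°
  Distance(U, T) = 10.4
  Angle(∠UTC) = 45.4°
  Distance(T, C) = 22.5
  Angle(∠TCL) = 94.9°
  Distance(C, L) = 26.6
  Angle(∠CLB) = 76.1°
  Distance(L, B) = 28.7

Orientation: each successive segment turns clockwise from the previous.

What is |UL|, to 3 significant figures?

25.9

J is at the origin; JU runs at 131.6° with length 11.0, so U = (-7.30, 8.23). ∠JUT = 35.8° gives UT at -12.6° from the x-axis; with |UT| = 10.4, T = (2.85, 5.96). ∠UTC = 45.4° gives TC at -147° from the x-axis; with |TC| = 22.5, C = (-16.1, -6.23). ∠TCL = 94.9° gives CL at 128° from the x-axis; with |CL| = 26.6, L = (-32.3, 14.8). Then |UL| = |L − U| = 25.9.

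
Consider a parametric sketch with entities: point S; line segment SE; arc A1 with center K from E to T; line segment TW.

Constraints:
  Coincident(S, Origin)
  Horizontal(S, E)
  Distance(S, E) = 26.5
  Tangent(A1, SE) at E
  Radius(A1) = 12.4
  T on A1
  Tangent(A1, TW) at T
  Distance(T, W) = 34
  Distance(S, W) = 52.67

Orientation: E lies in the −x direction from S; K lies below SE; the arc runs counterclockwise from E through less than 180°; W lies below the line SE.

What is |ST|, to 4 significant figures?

41.64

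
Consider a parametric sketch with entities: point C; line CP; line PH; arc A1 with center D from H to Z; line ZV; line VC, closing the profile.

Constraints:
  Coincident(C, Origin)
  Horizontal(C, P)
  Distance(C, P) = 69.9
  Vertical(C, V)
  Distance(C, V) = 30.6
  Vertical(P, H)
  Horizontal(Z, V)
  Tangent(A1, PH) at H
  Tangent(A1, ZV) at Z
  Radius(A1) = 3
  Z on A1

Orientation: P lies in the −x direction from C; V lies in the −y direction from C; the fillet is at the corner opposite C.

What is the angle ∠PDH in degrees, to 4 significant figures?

83.80°

C is at the origin; CP is horizontal with |CP| = 69.9 and P on the −x side, so P = (-69.90, 0.000). CV is vertical with |CV| = 30.6 and V on the −y side, so V = (0.000, -30.60). The virtual corner opposite C is at (-69.90, -30.60). Since A1 is tangent to PH there, DH ⟂ PH and the tangent condition forces DZ to be normal to ZV, with radius 3.0, so the center D sits 3.0 in from both sides at D = (-66.90, -27.60). That places the tangent points at H = (-69.90, -27.60) on PH and Z = (-66.90, -30.60) on ZV. Then cos ∠PDH = DP·DH / (|DP||DH|), giving 83.80°.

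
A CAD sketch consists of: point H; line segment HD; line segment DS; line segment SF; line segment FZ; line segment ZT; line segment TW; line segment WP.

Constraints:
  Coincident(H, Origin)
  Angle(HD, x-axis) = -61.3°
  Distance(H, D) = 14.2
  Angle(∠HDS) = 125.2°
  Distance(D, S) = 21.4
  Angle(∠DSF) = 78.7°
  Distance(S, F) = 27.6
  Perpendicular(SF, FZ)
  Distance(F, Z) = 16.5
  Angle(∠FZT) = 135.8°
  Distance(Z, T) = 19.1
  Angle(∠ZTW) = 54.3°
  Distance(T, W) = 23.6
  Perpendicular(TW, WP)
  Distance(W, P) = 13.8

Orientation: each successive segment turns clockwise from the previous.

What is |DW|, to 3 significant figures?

15.2

H is at the origin; HD runs at -61.3° with length 14.2, so D = (6.82, -12.5). ∠HDS = 125.2° gives DS at -116° from the x-axis; with |DS| = 21.4, S = (-2.60, -31.7). ∠DSF = 78.7° gives SF at 143° from the x-axis; with |SF| = 27.6, F = (-24.5, -14.9). SF is perpendicular to FZ, so FZ runs at 52.6°; with |FZ| = 16.5, Z = (-14.5, -1.80). ∠FZT = 135.8° gives ZT at 8.40° from the x-axis; with |ZT| = 19.1, T = (4.40, 0.988). ∠ZTW = 54.3° gives TW at -117° from the x-axis; with |TW| = 23.6, W = (-6.43, -20.0). Then |DW| = |W − D| = 15.2.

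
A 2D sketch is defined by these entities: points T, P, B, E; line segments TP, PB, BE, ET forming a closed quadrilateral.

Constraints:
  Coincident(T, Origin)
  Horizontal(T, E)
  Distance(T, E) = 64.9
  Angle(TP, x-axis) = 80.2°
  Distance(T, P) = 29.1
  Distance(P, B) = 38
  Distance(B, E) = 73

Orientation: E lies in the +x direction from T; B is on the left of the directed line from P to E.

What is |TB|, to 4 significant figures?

65.91

Checks: |PB| = 38.00 ✓; |BE| = 73.00 ✓.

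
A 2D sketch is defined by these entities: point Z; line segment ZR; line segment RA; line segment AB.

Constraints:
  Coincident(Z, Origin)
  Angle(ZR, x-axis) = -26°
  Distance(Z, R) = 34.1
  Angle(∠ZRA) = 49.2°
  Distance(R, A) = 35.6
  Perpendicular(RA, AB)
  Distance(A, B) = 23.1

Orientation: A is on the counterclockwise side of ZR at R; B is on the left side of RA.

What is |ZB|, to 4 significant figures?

13.59

Z is at the origin; ZR runs at -26.0° with length 34.1, so R = 34.1·(cos -26.0°, sin -26.0°) = (30.65, -14.95). ∠ZRA = 49.2°, so RA runs at -26.0° + (180° − 49.2°) = 104.8° from the x-axis; with |RA| = 35.6, A = R + 35.6·(cos 104.8°, sin 104.8°) = (21.56, 19.47). RA is perpendicular to AB; with |AB| = 23.1 on the left of RA, B = A + 23.1·(-0.9668, -0.2554) = (-0.7786, 13.57). Then |ZB| = |B − Z| = 13.59.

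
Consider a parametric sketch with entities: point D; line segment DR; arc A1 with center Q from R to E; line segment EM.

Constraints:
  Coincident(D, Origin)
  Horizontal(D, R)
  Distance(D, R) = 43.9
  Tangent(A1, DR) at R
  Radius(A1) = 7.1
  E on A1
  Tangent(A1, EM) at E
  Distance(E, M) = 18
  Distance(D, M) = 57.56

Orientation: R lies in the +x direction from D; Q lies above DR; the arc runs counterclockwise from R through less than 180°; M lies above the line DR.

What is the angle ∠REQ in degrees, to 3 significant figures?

46.6°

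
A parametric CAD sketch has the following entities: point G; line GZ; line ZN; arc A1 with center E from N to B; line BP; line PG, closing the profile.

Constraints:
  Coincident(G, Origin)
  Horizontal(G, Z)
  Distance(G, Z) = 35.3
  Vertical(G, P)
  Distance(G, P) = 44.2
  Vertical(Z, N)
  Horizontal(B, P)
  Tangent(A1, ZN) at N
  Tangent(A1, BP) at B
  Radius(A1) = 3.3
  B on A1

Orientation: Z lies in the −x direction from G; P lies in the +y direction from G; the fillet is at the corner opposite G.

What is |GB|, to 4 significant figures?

54.57

G is at the origin; G and Z share the same y with |GZ| = 35.3 and Z on the −x side, so Z = (-35.30, 0.000). G and P share the same x with |GP| = 44.2 and P on the +y side, so P = (0.000, 44.20). The virtual corner opposite G is at (-35.30, 44.20). Tangency of A1 to ZN means the radius EN is perpendicular to ZN and tangency of A1 to BP means the radius EB is perpendicular to BP, with radius 3.3, so the center E sits 3.3 in from both sides at E = (-32.00, 40.90). That places the tangent points at N = (-35.30, 40.90) on ZN and B = (-32.00, 44.20) on BP. Then |GB| = |B − G| = 54.57.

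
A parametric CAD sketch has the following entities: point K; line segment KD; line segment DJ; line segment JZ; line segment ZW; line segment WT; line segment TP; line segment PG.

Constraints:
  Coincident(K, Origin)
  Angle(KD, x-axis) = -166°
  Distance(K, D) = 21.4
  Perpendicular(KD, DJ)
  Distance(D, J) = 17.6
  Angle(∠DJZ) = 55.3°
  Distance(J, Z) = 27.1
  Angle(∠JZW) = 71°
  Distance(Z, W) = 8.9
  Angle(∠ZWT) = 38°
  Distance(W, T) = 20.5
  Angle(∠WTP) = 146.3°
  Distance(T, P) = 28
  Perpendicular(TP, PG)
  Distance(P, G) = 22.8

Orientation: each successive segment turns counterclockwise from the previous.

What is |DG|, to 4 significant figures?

59.40

K is at the origin; KD runs at -166.0° with length 21.4, so D = (-20.76, -5.177). KD is perpendicular to DJ, so DJ runs at -76.00°; with |DJ| = 17.6, J = (-16.51, -22.25). ∠DJZ = 55.3° gives JZ at 48.70° from the x-axis; with |JZ| = 27.1, Z = (1.380, -1.895). ∠JZW = 71.0° gives ZW at 157.7° from the x-axis; with |ZW| = 8.9, W = (-6.855, 1.482). ∠ZWT = 38.0° gives WT at -60.30° from the x-axis; with |WT| = 20.5, T = (3.302, -16.32). ∠WTP = 146.3° gives TP at -26.60° from the x-axis; with |TP| = 28.0, P = (28.34, -28.86). The perpendicularity gives PG at right angles to TP, so PG runs at 63.40°; with |PG| = 22.8, G = (38.55, -8.475). Then |DG| = |G − D| = 59.40.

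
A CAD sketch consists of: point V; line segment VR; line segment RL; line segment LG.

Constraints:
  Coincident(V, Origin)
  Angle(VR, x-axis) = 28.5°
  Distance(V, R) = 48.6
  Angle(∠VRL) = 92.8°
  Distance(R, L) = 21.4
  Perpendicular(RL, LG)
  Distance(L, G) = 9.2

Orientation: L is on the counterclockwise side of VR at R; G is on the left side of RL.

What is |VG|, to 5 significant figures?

45.967

V is at the origin; VR runs at 28.5° with length 48.6, so R = 48.6·(cos 28.5°, sin 28.5°) = (42.711, 23.190). ∠VRL = 92.8°, so RL runs at 28.5° + (180° − 92.8°) = 115.70° from the x-axis; with |RL| = 21.4, L = R + 21.4·(cos 115.70°, sin 115.70°) = (33.430, 42.473). RL ⟂ LG; with |LG| = 9.2 on the left of RL, G = L + 9.2·(-0.90108, -0.43366) = (25.140, 38.483). Then |VG| = |G − V| = 45.967.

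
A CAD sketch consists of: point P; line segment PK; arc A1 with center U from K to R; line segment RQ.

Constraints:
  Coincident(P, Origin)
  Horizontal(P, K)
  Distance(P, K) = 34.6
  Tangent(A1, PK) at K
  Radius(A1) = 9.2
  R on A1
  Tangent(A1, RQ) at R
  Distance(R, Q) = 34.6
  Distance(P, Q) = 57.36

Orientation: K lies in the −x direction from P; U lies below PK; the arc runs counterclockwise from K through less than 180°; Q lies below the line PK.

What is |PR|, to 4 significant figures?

45.00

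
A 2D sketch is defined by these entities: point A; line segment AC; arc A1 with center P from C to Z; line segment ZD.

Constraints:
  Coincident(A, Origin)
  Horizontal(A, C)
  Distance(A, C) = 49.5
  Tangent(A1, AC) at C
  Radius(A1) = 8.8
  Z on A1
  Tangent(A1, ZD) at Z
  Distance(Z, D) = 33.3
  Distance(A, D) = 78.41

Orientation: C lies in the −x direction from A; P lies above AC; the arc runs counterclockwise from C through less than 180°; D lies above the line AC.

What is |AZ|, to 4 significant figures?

46.43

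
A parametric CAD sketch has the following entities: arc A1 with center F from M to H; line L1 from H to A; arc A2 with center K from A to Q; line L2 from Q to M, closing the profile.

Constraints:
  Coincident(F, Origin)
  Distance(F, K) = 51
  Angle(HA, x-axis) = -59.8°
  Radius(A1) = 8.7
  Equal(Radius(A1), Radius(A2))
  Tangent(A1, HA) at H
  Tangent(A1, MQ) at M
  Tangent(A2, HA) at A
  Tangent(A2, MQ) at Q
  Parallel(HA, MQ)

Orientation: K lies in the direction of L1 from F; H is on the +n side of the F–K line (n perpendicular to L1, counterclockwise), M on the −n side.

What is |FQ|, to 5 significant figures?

51.737

Tangency of A1 to both parallel lines with radius 8.7 puts H and M at F ± 8.7·n: H = (7.5192, 4.3763), M = (-7.5192, -4.3763). Equal radii place A and Q the same way about K: A = K + 8.7·n = (33.173, -39.702), Q = K − 8.7·n = (18.135, -48.454). Then |FQ| = |Q − F| = 51.737.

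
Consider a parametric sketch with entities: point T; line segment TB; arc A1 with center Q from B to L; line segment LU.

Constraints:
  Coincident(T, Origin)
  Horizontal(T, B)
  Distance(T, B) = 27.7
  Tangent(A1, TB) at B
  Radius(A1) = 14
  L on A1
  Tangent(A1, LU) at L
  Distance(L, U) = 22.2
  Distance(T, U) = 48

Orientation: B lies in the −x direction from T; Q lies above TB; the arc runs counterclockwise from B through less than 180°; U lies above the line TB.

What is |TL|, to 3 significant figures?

25.9

T is at the origin; T and B share the same y with |TB| = 27.7 and B on the −x side, so B = (-27.7, 0.00). The tangent condition forces QB to be normal to TB, so Q = B + (0, 14) = (-27.7, 14.0). Since QL ⟂ LU (tangency), |QU| = √(14.0² + 22.2²) = 26.2 regardless of where L sits on A1. So U lies on both circle(T, 48.0) and circle(Q, 26.2); the above-TB intersection is U = (-26.2, 40.2). L is the foot of the tangent from U: L = (-15.5, 20.8).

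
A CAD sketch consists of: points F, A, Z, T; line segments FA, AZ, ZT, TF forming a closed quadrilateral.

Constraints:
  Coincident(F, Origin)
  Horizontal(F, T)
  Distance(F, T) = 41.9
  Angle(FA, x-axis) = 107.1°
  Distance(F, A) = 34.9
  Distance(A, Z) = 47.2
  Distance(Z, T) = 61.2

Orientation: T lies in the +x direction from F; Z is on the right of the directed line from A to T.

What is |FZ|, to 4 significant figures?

22.22

F is at the origin; FT is horizontal with |FT| = 41.9 and T in +x, so T = (41.9, 0). FA runs at 107.1° with |FA| = 34.9, so A = (-10.26, 33.36). Z is determined by |AZ| = 47.2 and |ZT| = 61.2 together: it lies at the intersection of circle(A, 47.2) and circle(T, 61.2). With |AT| = 61.92, the foot of the radical line on AT is 18.70 from A and the perpendicular offset is √(47.2² − 18.70²) = 43.34. Taking the right-of-AT solution: Z = (-17.85, -13.23).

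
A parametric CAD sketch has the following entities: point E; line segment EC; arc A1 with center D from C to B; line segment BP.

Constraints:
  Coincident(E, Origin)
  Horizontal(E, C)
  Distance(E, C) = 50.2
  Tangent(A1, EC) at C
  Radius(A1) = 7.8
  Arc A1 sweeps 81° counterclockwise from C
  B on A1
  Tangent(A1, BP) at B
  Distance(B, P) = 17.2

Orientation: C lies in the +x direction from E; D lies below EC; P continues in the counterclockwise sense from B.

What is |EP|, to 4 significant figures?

46.26

On A1, C sits at bearing 90° from D; an 81° counterclockwise sweep puts B at bearing 171°, so B = D + 7.8·(cos 171°, sin 171°) = (42.50, -6.580). The tangent condition forces DB to be normal to BP, so BP runs along (−sin 171°, cos 171°); with |BP| = 17.2, P = (39.81, -23.57). Then |EP| = |P − E| = 46.26.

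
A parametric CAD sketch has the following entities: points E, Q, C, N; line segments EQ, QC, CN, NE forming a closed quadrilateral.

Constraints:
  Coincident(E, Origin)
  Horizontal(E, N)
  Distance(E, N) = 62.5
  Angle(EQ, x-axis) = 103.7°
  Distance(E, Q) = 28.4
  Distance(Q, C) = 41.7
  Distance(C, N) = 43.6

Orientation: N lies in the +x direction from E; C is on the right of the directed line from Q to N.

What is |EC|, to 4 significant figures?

19.85

E is at the origin; E and N share the same y with |EN| = 62.5 and N in +x, so N = (62.5, 0). EQ runs at 103.7° with |EQ| = 28.4, so Q = (-6.726, 27.59). C is determined by |QC| = 41.7 and |CN| = 43.6 together: it lies at the intersection of circle(Q, 41.7) and circle(N, 43.6). With |QN| = 74.52, the foot of the radical line on QN is 36.17 from Q and the perpendicular offset is √(41.7² − 36.17²) = 20.74. Taking the right-of-QN solution: C = (19.20, -5.072).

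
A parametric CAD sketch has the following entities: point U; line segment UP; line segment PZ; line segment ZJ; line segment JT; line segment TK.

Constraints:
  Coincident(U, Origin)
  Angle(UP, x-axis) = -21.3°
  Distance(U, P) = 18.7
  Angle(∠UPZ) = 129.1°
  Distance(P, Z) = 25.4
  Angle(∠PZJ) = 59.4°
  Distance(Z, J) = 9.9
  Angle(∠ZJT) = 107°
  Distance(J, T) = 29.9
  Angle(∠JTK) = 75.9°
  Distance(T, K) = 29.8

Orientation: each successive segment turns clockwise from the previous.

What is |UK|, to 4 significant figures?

42.89

U is at the origin; UP runs at -21.3° with length 18.7, so P = (17.42, -6.793). ∠UPZ = 129.1° gives PZ at -72.20° from the x-axis; with |PZ| = 25.4, Z = (25.19, -30.98). ∠PZJ = 59.4° gives ZJ at 167.2° from the x-axis; with |ZJ| = 9.9, J = (15.53, -28.78). ∠ZJT = 107.0° gives JT at 94.20° from the x-axis; with |JT| = 29.9, T = (13.34, 1.036). ∠JTK = 75.9° gives TK at -9.900° from the x-axis; with |TK| = 29.8, K = (42.70, -4.087). Then |UK| = |K − U| = 42.89.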